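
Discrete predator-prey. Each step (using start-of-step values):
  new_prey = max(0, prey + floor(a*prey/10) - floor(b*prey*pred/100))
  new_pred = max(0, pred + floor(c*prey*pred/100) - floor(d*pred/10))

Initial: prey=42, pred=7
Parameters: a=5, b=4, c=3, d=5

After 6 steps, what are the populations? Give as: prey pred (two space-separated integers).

Answer: 0 18

Derivation:
Step 1: prey: 42+21-11=52; pred: 7+8-3=12
Step 2: prey: 52+26-24=54; pred: 12+18-6=24
Step 3: prey: 54+27-51=30; pred: 24+38-12=50
Step 4: prey: 30+15-60=0; pred: 50+45-25=70
Step 5: prey: 0+0-0=0; pred: 70+0-35=35
Step 6: prey: 0+0-0=0; pred: 35+0-17=18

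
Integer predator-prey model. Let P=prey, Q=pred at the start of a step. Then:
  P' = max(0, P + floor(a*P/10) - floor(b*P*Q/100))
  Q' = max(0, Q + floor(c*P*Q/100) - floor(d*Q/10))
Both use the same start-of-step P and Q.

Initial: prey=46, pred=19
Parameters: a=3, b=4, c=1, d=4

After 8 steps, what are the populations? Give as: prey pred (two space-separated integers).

Answer: 9 2

Derivation:
Step 1: prey: 46+13-34=25; pred: 19+8-7=20
Step 2: prey: 25+7-20=12; pred: 20+5-8=17
Step 3: prey: 12+3-8=7; pred: 17+2-6=13
Step 4: prey: 7+2-3=6; pred: 13+0-5=8
Step 5: prey: 6+1-1=6; pred: 8+0-3=5
Step 6: prey: 6+1-1=6; pred: 5+0-2=3
Step 7: prey: 6+1-0=7; pred: 3+0-1=2
Step 8: prey: 7+2-0=9; pred: 2+0-0=2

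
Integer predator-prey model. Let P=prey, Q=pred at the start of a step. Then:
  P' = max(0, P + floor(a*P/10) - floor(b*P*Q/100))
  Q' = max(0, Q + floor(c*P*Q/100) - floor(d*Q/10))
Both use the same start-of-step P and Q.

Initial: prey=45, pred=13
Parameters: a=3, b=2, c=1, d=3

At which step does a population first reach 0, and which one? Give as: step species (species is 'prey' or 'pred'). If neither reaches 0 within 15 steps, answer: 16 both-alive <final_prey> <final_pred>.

Answer: 16 both-alive 16 7

Derivation:
Step 1: prey: 45+13-11=47; pred: 13+5-3=15
Step 2: prey: 47+14-14=47; pred: 15+7-4=18
Step 3: prey: 47+14-16=45; pred: 18+8-5=21
Step 4: prey: 45+13-18=40; pred: 21+9-6=24
Step 5: prey: 40+12-19=33; pred: 24+9-7=26
Step 6: prey: 33+9-17=25; pred: 26+8-7=27
Step 7: prey: 25+7-13=19; pred: 27+6-8=25
Step 8: prey: 19+5-9=15; pred: 25+4-7=22
Step 9: prey: 15+4-6=13; pred: 22+3-6=19
Step 10: prey: 13+3-4=12; pred: 19+2-5=16
Step 11: prey: 12+3-3=12; pred: 16+1-4=13
Step 12: prey: 12+3-3=12; pred: 13+1-3=11
Step 13: prey: 12+3-2=13; pred: 11+1-3=9
Step 14: prey: 13+3-2=14; pred: 9+1-2=8
Step 15: prey: 14+4-2=16; pred: 8+1-2=7
No extinction within 15 steps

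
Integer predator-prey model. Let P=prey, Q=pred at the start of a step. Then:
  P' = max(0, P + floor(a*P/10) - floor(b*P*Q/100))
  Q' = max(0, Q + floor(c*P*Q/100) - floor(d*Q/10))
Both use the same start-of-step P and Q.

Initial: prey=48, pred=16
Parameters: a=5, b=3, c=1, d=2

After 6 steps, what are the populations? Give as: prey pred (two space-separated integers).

Answer: 4 31

Derivation:
Step 1: prey: 48+24-23=49; pred: 16+7-3=20
Step 2: prey: 49+24-29=44; pred: 20+9-4=25
Step 3: prey: 44+22-33=33; pred: 25+11-5=31
Step 4: prey: 33+16-30=19; pred: 31+10-6=35
Step 5: prey: 19+9-19=9; pred: 35+6-7=34
Step 6: prey: 9+4-9=4; pred: 34+3-6=31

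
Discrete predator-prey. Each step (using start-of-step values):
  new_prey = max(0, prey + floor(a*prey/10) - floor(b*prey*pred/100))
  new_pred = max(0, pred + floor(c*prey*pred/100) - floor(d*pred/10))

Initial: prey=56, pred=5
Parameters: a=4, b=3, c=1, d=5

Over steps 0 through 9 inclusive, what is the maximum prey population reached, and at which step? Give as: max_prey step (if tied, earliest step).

Step 1: prey: 56+22-8=70; pred: 5+2-2=5
Step 2: prey: 70+28-10=88; pred: 5+3-2=6
Step 3: prey: 88+35-15=108; pred: 6+5-3=8
Step 4: prey: 108+43-25=126; pred: 8+8-4=12
Step 5: prey: 126+50-45=131; pred: 12+15-6=21
Step 6: prey: 131+52-82=101; pred: 21+27-10=38
Step 7: prey: 101+40-115=26; pred: 38+38-19=57
Step 8: prey: 26+10-44=0; pred: 57+14-28=43
Step 9: prey: 0+0-0=0; pred: 43+0-21=22
Max prey = 131 at step 5

Answer: 131 5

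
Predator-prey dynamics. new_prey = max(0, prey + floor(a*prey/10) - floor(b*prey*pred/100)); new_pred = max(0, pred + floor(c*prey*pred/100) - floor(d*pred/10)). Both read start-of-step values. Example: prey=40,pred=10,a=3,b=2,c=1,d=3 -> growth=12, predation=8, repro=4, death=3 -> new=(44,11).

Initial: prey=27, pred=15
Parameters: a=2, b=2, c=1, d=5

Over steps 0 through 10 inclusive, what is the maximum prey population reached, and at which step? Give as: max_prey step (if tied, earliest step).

Answer: 63 10

Derivation:
Step 1: prey: 27+5-8=24; pred: 15+4-7=12
Step 2: prey: 24+4-5=23; pred: 12+2-6=8
Step 3: prey: 23+4-3=24; pred: 8+1-4=5
Step 4: prey: 24+4-2=26; pred: 5+1-2=4
Step 5: prey: 26+5-2=29; pred: 4+1-2=3
Step 6: prey: 29+5-1=33; pred: 3+0-1=2
Step 7: prey: 33+6-1=38; pred: 2+0-1=1
Step 8: prey: 38+7-0=45; pred: 1+0-0=1
Step 9: prey: 45+9-0=54; pred: 1+0-0=1
Step 10: prey: 54+10-1=63; pred: 1+0-0=1
Max prey = 63 at step 10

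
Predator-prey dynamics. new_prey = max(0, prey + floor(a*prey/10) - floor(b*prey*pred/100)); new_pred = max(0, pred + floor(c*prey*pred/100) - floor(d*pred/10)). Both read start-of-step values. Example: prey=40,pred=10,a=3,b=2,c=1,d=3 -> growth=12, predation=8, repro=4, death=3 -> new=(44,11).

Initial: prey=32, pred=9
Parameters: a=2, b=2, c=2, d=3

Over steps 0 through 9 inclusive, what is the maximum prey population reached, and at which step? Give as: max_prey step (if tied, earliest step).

Step 1: prey: 32+6-5=33; pred: 9+5-2=12
Step 2: prey: 33+6-7=32; pred: 12+7-3=16
Step 3: prey: 32+6-10=28; pred: 16+10-4=22
Step 4: prey: 28+5-12=21; pred: 22+12-6=28
Step 5: prey: 21+4-11=14; pred: 28+11-8=31
Step 6: prey: 14+2-8=8; pred: 31+8-9=30
Step 7: prey: 8+1-4=5; pred: 30+4-9=25
Step 8: prey: 5+1-2=4; pred: 25+2-7=20
Step 9: prey: 4+0-1=3; pred: 20+1-6=15
Max prey = 33 at step 1

Answer: 33 1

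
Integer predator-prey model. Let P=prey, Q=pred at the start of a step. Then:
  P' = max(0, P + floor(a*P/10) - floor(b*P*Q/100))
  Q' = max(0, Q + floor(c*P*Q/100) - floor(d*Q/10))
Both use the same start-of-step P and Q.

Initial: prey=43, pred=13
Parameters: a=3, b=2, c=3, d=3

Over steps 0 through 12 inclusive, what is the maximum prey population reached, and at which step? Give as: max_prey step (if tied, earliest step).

Answer: 44 1

Derivation:
Step 1: prey: 43+12-11=44; pred: 13+16-3=26
Step 2: prey: 44+13-22=35; pred: 26+34-7=53
Step 3: prey: 35+10-37=8; pred: 53+55-15=93
Step 4: prey: 8+2-14=0; pred: 93+22-27=88
Step 5: prey: 0+0-0=0; pred: 88+0-26=62
Step 6: prey: 0+0-0=0; pred: 62+0-18=44
Step 7: prey: 0+0-0=0; pred: 44+0-13=31
Step 8: prey: 0+0-0=0; pred: 31+0-9=22
Step 9: prey: 0+0-0=0; pred: 22+0-6=16
Step 10: prey: 0+0-0=0; pred: 16+0-4=12
Step 11: prey: 0+0-0=0; pred: 12+0-3=9
Step 12: prey: 0+0-0=0; pred: 9+0-2=7
Max prey = 44 at step 1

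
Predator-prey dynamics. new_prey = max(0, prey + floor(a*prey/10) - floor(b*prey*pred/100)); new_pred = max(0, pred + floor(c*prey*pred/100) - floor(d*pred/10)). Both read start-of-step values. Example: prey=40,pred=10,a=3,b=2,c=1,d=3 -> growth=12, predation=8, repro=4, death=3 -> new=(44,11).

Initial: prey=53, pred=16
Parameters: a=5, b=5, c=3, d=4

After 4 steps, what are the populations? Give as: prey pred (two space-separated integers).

Step 1: prey: 53+26-42=37; pred: 16+25-6=35
Step 2: prey: 37+18-64=0; pred: 35+38-14=59
Step 3: prey: 0+0-0=0; pred: 59+0-23=36
Step 4: prey: 0+0-0=0; pred: 36+0-14=22

Answer: 0 22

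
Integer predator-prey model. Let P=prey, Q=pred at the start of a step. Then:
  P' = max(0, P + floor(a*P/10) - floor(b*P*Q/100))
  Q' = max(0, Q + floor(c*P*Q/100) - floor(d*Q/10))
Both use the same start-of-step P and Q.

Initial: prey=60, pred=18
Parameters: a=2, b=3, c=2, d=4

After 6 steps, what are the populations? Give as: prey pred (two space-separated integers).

Step 1: prey: 60+12-32=40; pred: 18+21-7=32
Step 2: prey: 40+8-38=10; pred: 32+25-12=45
Step 3: prey: 10+2-13=0; pred: 45+9-18=36
Step 4: prey: 0+0-0=0; pred: 36+0-14=22
Step 5: prey: 0+0-0=0; pred: 22+0-8=14
Step 6: prey: 0+0-0=0; pred: 14+0-5=9

Answer: 0 9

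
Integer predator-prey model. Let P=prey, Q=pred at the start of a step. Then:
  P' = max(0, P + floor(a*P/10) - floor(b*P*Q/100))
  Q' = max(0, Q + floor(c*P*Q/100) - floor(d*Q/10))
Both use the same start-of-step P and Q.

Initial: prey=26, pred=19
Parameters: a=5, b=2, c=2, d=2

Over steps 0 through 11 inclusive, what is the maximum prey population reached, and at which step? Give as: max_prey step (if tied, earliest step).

Answer: 30 1

Derivation:
Step 1: prey: 26+13-9=30; pred: 19+9-3=25
Step 2: prey: 30+15-15=30; pred: 25+15-5=35
Step 3: prey: 30+15-21=24; pred: 35+21-7=49
Step 4: prey: 24+12-23=13; pred: 49+23-9=63
Step 5: prey: 13+6-16=3; pred: 63+16-12=67
Step 6: prey: 3+1-4=0; pred: 67+4-13=58
Step 7: prey: 0+0-0=0; pred: 58+0-11=47
Step 8: prey: 0+0-0=0; pred: 47+0-9=38
Step 9: prey: 0+0-0=0; pred: 38+0-7=31
Step 10: prey: 0+0-0=0; pred: 31+0-6=25
Step 11: prey: 0+0-0=0; pred: 25+0-5=20
Max prey = 30 at step 1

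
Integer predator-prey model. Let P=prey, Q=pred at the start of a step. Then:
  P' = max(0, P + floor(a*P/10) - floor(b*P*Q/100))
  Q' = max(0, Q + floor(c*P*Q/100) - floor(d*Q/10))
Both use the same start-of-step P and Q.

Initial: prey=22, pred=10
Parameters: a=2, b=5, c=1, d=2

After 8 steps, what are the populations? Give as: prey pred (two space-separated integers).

Step 1: prey: 22+4-11=15; pred: 10+2-2=10
Step 2: prey: 15+3-7=11; pred: 10+1-2=9
Step 3: prey: 11+2-4=9; pred: 9+0-1=8
Step 4: prey: 9+1-3=7; pred: 8+0-1=7
Step 5: prey: 7+1-2=6; pred: 7+0-1=6
Step 6: prey: 6+1-1=6; pred: 6+0-1=5
Step 7: prey: 6+1-1=6; pred: 5+0-1=4
Step 8: prey: 6+1-1=6; pred: 4+0-0=4

Answer: 6 4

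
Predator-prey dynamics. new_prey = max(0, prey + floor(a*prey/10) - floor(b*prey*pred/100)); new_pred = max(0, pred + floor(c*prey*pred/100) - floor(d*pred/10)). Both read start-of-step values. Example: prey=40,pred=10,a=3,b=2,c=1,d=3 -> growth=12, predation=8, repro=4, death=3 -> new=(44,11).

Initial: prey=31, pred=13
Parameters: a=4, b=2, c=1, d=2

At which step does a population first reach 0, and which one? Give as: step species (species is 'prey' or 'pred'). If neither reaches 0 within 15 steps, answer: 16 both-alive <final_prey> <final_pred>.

Answer: 16 both-alive 6 15

Derivation:
Step 1: prey: 31+12-8=35; pred: 13+4-2=15
Step 2: prey: 35+14-10=39; pred: 15+5-3=17
Step 3: prey: 39+15-13=41; pred: 17+6-3=20
Step 4: prey: 41+16-16=41; pred: 20+8-4=24
Step 5: prey: 41+16-19=38; pred: 24+9-4=29
Step 6: prey: 38+15-22=31; pred: 29+11-5=35
Step 7: prey: 31+12-21=22; pred: 35+10-7=38
Step 8: prey: 22+8-16=14; pred: 38+8-7=39
Step 9: prey: 14+5-10=9; pred: 39+5-7=37
Step 10: prey: 9+3-6=6; pred: 37+3-7=33
Step 11: prey: 6+2-3=5; pred: 33+1-6=28
Step 12: prey: 5+2-2=5; pred: 28+1-5=24
Step 13: prey: 5+2-2=5; pred: 24+1-4=21
Step 14: prey: 5+2-2=5; pred: 21+1-4=18
Step 15: prey: 5+2-1=6; pred: 18+0-3=15
No extinction within 15 steps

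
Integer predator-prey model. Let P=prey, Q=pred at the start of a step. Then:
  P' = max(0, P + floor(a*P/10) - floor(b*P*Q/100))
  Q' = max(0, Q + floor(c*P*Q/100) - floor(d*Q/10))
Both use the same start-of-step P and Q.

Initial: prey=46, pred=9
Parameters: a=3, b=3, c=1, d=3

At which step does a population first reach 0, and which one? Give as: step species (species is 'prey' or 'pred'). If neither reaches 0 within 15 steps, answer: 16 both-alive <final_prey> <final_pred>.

Answer: 16 both-alive 22 3

Derivation:
Step 1: prey: 46+13-12=47; pred: 9+4-2=11
Step 2: prey: 47+14-15=46; pred: 11+5-3=13
Step 3: prey: 46+13-17=42; pred: 13+5-3=15
Step 4: prey: 42+12-18=36; pred: 15+6-4=17
Step 5: prey: 36+10-18=28; pred: 17+6-5=18
Step 6: prey: 28+8-15=21; pred: 18+5-5=18
Step 7: prey: 21+6-11=16; pred: 18+3-5=16
Step 8: prey: 16+4-7=13; pred: 16+2-4=14
Step 9: prey: 13+3-5=11; pred: 14+1-4=11
Step 10: prey: 11+3-3=11; pred: 11+1-3=9
Step 11: prey: 11+3-2=12; pred: 9+0-2=7
Step 12: prey: 12+3-2=13; pred: 7+0-2=5
Step 13: prey: 13+3-1=15; pred: 5+0-1=4
Step 14: prey: 15+4-1=18; pred: 4+0-1=3
Step 15: prey: 18+5-1=22; pred: 3+0-0=3
No extinction within 15 steps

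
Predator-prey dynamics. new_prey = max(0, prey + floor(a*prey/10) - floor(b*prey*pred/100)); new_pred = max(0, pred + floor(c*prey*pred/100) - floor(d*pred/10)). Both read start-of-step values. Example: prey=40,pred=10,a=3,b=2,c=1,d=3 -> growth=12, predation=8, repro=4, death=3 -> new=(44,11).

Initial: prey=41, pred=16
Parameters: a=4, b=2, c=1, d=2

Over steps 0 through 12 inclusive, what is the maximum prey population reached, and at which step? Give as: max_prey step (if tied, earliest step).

Answer: 45 2

Derivation:
Step 1: prey: 41+16-13=44; pred: 16+6-3=19
Step 2: prey: 44+17-16=45; pred: 19+8-3=24
Step 3: prey: 45+18-21=42; pred: 24+10-4=30
Step 4: prey: 42+16-25=33; pred: 30+12-6=36
Step 5: prey: 33+13-23=23; pred: 36+11-7=40
Step 6: prey: 23+9-18=14; pred: 40+9-8=41
Step 7: prey: 14+5-11=8; pred: 41+5-8=38
Step 8: prey: 8+3-6=5; pred: 38+3-7=34
Step 9: prey: 5+2-3=4; pred: 34+1-6=29
Step 10: prey: 4+1-2=3; pred: 29+1-5=25
Step 11: prey: 3+1-1=3; pred: 25+0-5=20
Step 12: prey: 3+1-1=3; pred: 20+0-4=16
Max prey = 45 at step 2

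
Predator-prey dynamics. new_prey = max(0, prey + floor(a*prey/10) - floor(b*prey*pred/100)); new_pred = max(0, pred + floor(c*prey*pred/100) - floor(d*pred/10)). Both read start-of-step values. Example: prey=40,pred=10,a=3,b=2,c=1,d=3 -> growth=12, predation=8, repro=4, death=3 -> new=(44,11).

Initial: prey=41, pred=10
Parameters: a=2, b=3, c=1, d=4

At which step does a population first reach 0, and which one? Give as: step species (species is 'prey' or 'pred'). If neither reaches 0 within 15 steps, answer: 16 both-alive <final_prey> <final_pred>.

Answer: 16 both-alive 30 7

Derivation:
Step 1: prey: 41+8-12=37; pred: 10+4-4=10
Step 2: prey: 37+7-11=33; pred: 10+3-4=9
Step 3: prey: 33+6-8=31; pred: 9+2-3=8
Step 4: prey: 31+6-7=30; pred: 8+2-3=7
Step 5: prey: 30+6-6=30; pred: 7+2-2=7
Steps 6-15: state stable at prey=30, pred=7 (no change)
No extinction within 15 steps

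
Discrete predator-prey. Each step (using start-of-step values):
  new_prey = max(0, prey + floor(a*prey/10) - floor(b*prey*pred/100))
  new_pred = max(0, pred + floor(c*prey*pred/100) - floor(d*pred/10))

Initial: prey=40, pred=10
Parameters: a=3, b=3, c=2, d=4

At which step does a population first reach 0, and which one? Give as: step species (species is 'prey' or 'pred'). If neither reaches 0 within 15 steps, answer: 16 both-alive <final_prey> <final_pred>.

Step 1: prey: 40+12-12=40; pred: 10+8-4=14
Step 2: prey: 40+12-16=36; pred: 14+11-5=20
Step 3: prey: 36+10-21=25; pred: 20+14-8=26
Step 4: prey: 25+7-19=13; pred: 26+13-10=29
Step 5: prey: 13+3-11=5; pred: 29+7-11=25
Step 6: prey: 5+1-3=3; pred: 25+2-10=17
Step 7: prey: 3+0-1=2; pred: 17+1-6=12
Step 8: prey: 2+0-0=2; pred: 12+0-4=8
Step 9: prey: 2+0-0=2; pred: 8+0-3=5
Step 10: prey: 2+0-0=2; pred: 5+0-2=3
Step 11: prey: 2+0-0=2; pred: 3+0-1=2
Step 12: prey: 2+0-0=2; pred: 2+0-0=2
Steps 13-15: state stable at prey=2, pred=2 (no change)
No extinction within 15 steps

Answer: 16 both-alive 2 2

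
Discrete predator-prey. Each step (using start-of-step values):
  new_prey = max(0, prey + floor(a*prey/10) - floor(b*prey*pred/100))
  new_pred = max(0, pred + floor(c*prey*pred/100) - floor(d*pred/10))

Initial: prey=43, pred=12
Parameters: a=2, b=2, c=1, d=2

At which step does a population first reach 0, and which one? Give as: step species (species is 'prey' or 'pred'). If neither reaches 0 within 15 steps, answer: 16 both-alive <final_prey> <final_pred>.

Step 1: prey: 43+8-10=41; pred: 12+5-2=15
Step 2: prey: 41+8-12=37; pred: 15+6-3=18
Step 3: prey: 37+7-13=31; pred: 18+6-3=21
Step 4: prey: 31+6-13=24; pred: 21+6-4=23
Step 5: prey: 24+4-11=17; pred: 23+5-4=24
Step 6: prey: 17+3-8=12; pred: 24+4-4=24
Step 7: prey: 12+2-5=9; pred: 24+2-4=22
Step 8: prey: 9+1-3=7; pred: 22+1-4=19
Step 9: prey: 7+1-2=6; pred: 19+1-3=17
Step 10: prey: 6+1-2=5; pred: 17+1-3=15
Step 11: prey: 5+1-1=5; pred: 15+0-3=12
Step 12: prey: 5+1-1=5; pred: 12+0-2=10
Step 13: prey: 5+1-1=5; pred: 10+0-2=8
Step 14: prey: 5+1-0=6; pred: 8+0-1=7
Step 15: prey: 6+1-0=7; pred: 7+0-1=6
No extinction within 15 steps

Answer: 16 both-alive 7 6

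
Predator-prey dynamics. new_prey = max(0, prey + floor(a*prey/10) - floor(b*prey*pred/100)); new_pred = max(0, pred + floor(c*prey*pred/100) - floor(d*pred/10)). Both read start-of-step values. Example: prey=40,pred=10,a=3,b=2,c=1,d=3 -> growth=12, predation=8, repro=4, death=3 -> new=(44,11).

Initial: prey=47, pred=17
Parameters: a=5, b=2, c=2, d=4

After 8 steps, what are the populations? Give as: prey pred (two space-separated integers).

Step 1: prey: 47+23-15=55; pred: 17+15-6=26
Step 2: prey: 55+27-28=54; pred: 26+28-10=44
Step 3: prey: 54+27-47=34; pred: 44+47-17=74
Step 4: prey: 34+17-50=1; pred: 74+50-29=95
Step 5: prey: 1+0-1=0; pred: 95+1-38=58
Step 6: prey: 0+0-0=0; pred: 58+0-23=35
Step 7: prey: 0+0-0=0; pred: 35+0-14=21
Step 8: prey: 0+0-0=0; pred: 21+0-8=13

Answer: 0 13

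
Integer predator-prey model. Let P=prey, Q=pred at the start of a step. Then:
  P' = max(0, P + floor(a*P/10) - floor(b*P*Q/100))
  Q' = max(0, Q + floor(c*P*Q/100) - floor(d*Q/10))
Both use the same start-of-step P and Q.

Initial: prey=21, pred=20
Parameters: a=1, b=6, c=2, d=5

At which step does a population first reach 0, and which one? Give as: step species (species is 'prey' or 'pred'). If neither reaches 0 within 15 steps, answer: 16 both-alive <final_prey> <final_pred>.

Step 1: prey: 21+2-25=0; pred: 20+8-10=18
First extinction: prey at step 1

Answer: 1 prey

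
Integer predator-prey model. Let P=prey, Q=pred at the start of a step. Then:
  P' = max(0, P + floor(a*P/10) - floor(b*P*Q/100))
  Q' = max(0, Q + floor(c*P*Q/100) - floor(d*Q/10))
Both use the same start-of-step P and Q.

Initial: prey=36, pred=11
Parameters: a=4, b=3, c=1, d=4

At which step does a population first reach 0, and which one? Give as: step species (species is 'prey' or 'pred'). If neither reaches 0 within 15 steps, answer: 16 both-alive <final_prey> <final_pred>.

Answer: 16 both-alive 12 7

Derivation:
Step 1: prey: 36+14-11=39; pred: 11+3-4=10
Step 2: prey: 39+15-11=43; pred: 10+3-4=9
Step 3: prey: 43+17-11=49; pred: 9+3-3=9
Step 4: prey: 49+19-13=55; pred: 9+4-3=10
Step 5: prey: 55+22-16=61; pred: 10+5-4=11
Step 6: prey: 61+24-20=65; pred: 11+6-4=13
Step 7: prey: 65+26-25=66; pred: 13+8-5=16
Step 8: prey: 66+26-31=61; pred: 16+10-6=20
Step 9: prey: 61+24-36=49; pred: 20+12-8=24
Step 10: prey: 49+19-35=33; pred: 24+11-9=26
Step 11: prey: 33+13-25=21; pred: 26+8-10=24
Step 12: prey: 21+8-15=14; pred: 24+5-9=20
Step 13: prey: 14+5-8=11; pred: 20+2-8=14
Step 14: prey: 11+4-4=11; pred: 14+1-5=10
Step 15: prey: 11+4-3=12; pred: 10+1-4=7
No extinction within 15 steps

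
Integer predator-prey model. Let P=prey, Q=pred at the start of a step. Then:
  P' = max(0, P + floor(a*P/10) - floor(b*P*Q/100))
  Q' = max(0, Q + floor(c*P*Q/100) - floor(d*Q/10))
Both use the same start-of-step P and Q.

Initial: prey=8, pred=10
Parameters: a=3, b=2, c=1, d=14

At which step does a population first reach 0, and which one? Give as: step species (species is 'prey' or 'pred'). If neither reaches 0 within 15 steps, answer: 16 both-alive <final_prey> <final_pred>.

Step 1: prey: 8+2-1=9; pred: 10+0-14=0
First extinction: pred at step 1

Answer: 1 pred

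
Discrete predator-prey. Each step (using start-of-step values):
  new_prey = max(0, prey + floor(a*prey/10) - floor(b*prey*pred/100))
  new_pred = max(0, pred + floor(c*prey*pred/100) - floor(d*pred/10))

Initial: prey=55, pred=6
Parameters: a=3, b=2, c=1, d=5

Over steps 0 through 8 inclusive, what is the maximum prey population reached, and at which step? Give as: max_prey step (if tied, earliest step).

Step 1: prey: 55+16-6=65; pred: 6+3-3=6
Step 2: prey: 65+19-7=77; pred: 6+3-3=6
Step 3: prey: 77+23-9=91; pred: 6+4-3=7
Step 4: prey: 91+27-12=106; pred: 7+6-3=10
Step 5: prey: 106+31-21=116; pred: 10+10-5=15
Step 6: prey: 116+34-34=116; pred: 15+17-7=25
Step 7: prey: 116+34-58=92; pred: 25+29-12=42
Step 8: prey: 92+27-77=42; pred: 42+38-21=59
Max prey = 116 at step 5

Answer: 116 5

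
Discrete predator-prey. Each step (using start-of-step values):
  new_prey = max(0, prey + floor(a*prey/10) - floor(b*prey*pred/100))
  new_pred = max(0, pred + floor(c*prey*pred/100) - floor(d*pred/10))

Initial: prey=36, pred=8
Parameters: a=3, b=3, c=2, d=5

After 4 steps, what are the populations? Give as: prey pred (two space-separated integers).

Answer: 34 17

Derivation:
Step 1: prey: 36+10-8=38; pred: 8+5-4=9
Step 2: prey: 38+11-10=39; pred: 9+6-4=11
Step 3: prey: 39+11-12=38; pred: 11+8-5=14
Step 4: prey: 38+11-15=34; pred: 14+10-7=17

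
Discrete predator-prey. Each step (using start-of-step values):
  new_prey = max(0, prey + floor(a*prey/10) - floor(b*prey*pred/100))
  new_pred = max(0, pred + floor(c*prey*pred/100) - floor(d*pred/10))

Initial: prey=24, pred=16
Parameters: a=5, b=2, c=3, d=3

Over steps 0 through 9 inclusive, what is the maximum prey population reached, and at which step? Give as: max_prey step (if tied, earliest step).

Answer: 30 2

Derivation:
Step 1: prey: 24+12-7=29; pred: 16+11-4=23
Step 2: prey: 29+14-13=30; pred: 23+20-6=37
Step 3: prey: 30+15-22=23; pred: 37+33-11=59
Step 4: prey: 23+11-27=7; pred: 59+40-17=82
Step 5: prey: 7+3-11=0; pred: 82+17-24=75
Step 6: prey: 0+0-0=0; pred: 75+0-22=53
Step 7: prey: 0+0-0=0; pred: 53+0-15=38
Step 8: prey: 0+0-0=0; pred: 38+0-11=27
Step 9: prey: 0+0-0=0; pred: 27+0-8=19
Max prey = 30 at step 2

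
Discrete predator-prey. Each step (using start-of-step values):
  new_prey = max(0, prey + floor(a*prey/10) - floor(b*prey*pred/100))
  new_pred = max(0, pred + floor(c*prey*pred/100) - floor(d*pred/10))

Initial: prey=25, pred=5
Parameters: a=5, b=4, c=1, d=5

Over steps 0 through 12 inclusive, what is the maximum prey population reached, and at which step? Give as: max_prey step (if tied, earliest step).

Step 1: prey: 25+12-5=32; pred: 5+1-2=4
Step 2: prey: 32+16-5=43; pred: 4+1-2=3
Step 3: prey: 43+21-5=59; pred: 3+1-1=3
Step 4: prey: 59+29-7=81; pred: 3+1-1=3
Step 5: prey: 81+40-9=112; pred: 3+2-1=4
Step 6: prey: 112+56-17=151; pred: 4+4-2=6
Step 7: prey: 151+75-36=190; pred: 6+9-3=12
Step 8: prey: 190+95-91=194; pred: 12+22-6=28
Step 9: prey: 194+97-217=74; pred: 28+54-14=68
Step 10: prey: 74+37-201=0; pred: 68+50-34=84
Step 11: prey: 0+0-0=0; pred: 84+0-42=42
Step 12: prey: 0+0-0=0; pred: 42+0-21=21
Max prey = 194 at step 8

Answer: 194 8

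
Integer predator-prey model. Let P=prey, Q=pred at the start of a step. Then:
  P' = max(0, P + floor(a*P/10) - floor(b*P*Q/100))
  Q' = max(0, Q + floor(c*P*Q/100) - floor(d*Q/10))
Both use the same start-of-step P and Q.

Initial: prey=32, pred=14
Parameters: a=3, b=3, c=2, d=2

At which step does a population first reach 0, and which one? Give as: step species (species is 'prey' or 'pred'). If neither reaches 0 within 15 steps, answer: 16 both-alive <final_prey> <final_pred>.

Answer: 16 both-alive 1 5

Derivation:
Step 1: prey: 32+9-13=28; pred: 14+8-2=20
Step 2: prey: 28+8-16=20; pred: 20+11-4=27
Step 3: prey: 20+6-16=10; pred: 27+10-5=32
Step 4: prey: 10+3-9=4; pred: 32+6-6=32
Step 5: prey: 4+1-3=2; pred: 32+2-6=28
Step 6: prey: 2+0-1=1; pred: 28+1-5=24
Step 7: prey: 1+0-0=1; pred: 24+0-4=20
Step 8: prey: 1+0-0=1; pred: 20+0-4=16
Step 9: prey: 1+0-0=1; pred: 16+0-3=13
Step 10: prey: 1+0-0=1; pred: 13+0-2=11
Step 11: prey: 1+0-0=1; pred: 11+0-2=9
Step 12: prey: 1+0-0=1; pred: 9+0-1=8
Step 13: prey: 1+0-0=1; pred: 8+0-1=7
Step 14: prey: 1+0-0=1; pred: 7+0-1=6
Step 15: prey: 1+0-0=1; pred: 6+0-1=5
No extinction within 15 steps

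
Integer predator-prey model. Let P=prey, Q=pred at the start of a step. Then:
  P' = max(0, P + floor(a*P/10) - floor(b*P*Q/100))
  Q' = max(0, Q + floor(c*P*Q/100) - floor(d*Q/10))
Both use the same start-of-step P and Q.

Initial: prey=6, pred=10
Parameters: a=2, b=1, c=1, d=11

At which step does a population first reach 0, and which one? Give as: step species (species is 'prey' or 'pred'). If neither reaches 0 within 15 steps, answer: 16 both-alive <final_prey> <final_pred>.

Answer: 1 pred

Derivation:
Step 1: prey: 6+1-0=7; pred: 10+0-11=0
First extinction: pred at step 1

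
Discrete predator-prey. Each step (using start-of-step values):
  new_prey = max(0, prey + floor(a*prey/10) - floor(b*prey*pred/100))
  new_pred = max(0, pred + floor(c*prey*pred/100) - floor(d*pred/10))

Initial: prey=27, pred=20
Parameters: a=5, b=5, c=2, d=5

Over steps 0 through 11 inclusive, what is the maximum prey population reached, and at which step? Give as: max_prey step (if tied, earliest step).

Answer: 59 11

Derivation:
Step 1: prey: 27+13-27=13; pred: 20+10-10=20
Step 2: prey: 13+6-13=6; pred: 20+5-10=15
Step 3: prey: 6+3-4=5; pred: 15+1-7=9
Step 4: prey: 5+2-2=5; pred: 9+0-4=5
Step 5: prey: 5+2-1=6; pred: 5+0-2=3
Step 6: prey: 6+3-0=9; pred: 3+0-1=2
Step 7: prey: 9+4-0=13; pred: 2+0-1=1
Step 8: prey: 13+6-0=19; pred: 1+0-0=1
Step 9: prey: 19+9-0=28; pred: 1+0-0=1
Step 10: prey: 28+14-1=41; pred: 1+0-0=1
Step 11: prey: 41+20-2=59; pred: 1+0-0=1
Max prey = 59 at step 11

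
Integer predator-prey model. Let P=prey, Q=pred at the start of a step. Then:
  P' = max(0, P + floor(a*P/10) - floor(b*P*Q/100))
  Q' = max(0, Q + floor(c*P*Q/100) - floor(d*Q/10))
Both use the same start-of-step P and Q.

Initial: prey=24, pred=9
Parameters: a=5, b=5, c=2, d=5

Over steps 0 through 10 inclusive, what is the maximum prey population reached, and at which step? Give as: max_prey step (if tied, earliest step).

Step 1: prey: 24+12-10=26; pred: 9+4-4=9
Step 2: prey: 26+13-11=28; pred: 9+4-4=9
Step 3: prey: 28+14-12=30; pred: 9+5-4=10
Step 4: prey: 30+15-15=30; pred: 10+6-5=11
Step 5: prey: 30+15-16=29; pred: 11+6-5=12
Step 6: prey: 29+14-17=26; pred: 12+6-6=12
Step 7: prey: 26+13-15=24; pred: 12+6-6=12
Step 8: prey: 24+12-14=22; pred: 12+5-6=11
Step 9: prey: 22+11-12=21; pred: 11+4-5=10
Step 10: prey: 21+10-10=21; pred: 10+4-5=9
Max prey = 30 at step 3

Answer: 30 3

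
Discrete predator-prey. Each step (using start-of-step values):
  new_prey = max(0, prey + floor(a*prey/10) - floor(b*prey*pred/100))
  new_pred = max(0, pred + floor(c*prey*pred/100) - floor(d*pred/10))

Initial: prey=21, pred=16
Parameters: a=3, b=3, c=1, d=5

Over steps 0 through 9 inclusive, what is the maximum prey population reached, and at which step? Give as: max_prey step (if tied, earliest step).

Step 1: prey: 21+6-10=17; pred: 16+3-8=11
Step 2: prey: 17+5-5=17; pred: 11+1-5=7
Step 3: prey: 17+5-3=19; pred: 7+1-3=5
Step 4: prey: 19+5-2=22; pred: 5+0-2=3
Step 5: prey: 22+6-1=27; pred: 3+0-1=2
Step 6: prey: 27+8-1=34; pred: 2+0-1=1
Step 7: prey: 34+10-1=43; pred: 1+0-0=1
Step 8: prey: 43+12-1=54; pred: 1+0-0=1
Step 9: prey: 54+16-1=69; pred: 1+0-0=1
Max prey = 69 at step 9

Answer: 69 9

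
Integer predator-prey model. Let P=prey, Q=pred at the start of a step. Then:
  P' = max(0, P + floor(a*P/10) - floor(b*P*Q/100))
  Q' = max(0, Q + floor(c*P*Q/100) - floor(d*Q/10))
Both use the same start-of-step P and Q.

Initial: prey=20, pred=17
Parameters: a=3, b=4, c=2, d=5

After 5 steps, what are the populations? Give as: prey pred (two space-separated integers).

Step 1: prey: 20+6-13=13; pred: 17+6-8=15
Step 2: prey: 13+3-7=9; pred: 15+3-7=11
Step 3: prey: 9+2-3=8; pred: 11+1-5=7
Step 4: prey: 8+2-2=8; pred: 7+1-3=5
Step 5: prey: 8+2-1=9; pred: 5+0-2=3

Answer: 9 3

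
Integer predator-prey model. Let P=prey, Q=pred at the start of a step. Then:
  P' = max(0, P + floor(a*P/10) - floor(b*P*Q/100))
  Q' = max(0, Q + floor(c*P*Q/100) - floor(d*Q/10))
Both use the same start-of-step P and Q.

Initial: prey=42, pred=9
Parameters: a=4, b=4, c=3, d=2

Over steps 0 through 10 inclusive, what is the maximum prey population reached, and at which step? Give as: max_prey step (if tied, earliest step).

Answer: 43 1

Derivation:
Step 1: prey: 42+16-15=43; pred: 9+11-1=19
Step 2: prey: 43+17-32=28; pred: 19+24-3=40
Step 3: prey: 28+11-44=0; pred: 40+33-8=65
Step 4: prey: 0+0-0=0; pred: 65+0-13=52
Step 5: prey: 0+0-0=0; pred: 52+0-10=42
Step 6: prey: 0+0-0=0; pred: 42+0-8=34
Step 7: prey: 0+0-0=0; pred: 34+0-6=28
Step 8: prey: 0+0-0=0; pred: 28+0-5=23
Step 9: prey: 0+0-0=0; pred: 23+0-4=19
Step 10: prey: 0+0-0=0; pred: 19+0-3=16
Max prey = 43 at step 1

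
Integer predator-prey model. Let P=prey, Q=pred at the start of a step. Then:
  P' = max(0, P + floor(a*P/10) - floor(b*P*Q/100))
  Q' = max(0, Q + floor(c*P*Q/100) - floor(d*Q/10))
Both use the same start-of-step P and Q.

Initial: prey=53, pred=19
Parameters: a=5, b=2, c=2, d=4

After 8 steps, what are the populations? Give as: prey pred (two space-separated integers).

Step 1: prey: 53+26-20=59; pred: 19+20-7=32
Step 2: prey: 59+29-37=51; pred: 32+37-12=57
Step 3: prey: 51+25-58=18; pred: 57+58-22=93
Step 4: prey: 18+9-33=0; pred: 93+33-37=89
Step 5: prey: 0+0-0=0; pred: 89+0-35=54
Step 6: prey: 0+0-0=0; pred: 54+0-21=33
Step 7: prey: 0+0-0=0; pred: 33+0-13=20
Step 8: prey: 0+0-0=0; pred: 20+0-8=12

Answer: 0 12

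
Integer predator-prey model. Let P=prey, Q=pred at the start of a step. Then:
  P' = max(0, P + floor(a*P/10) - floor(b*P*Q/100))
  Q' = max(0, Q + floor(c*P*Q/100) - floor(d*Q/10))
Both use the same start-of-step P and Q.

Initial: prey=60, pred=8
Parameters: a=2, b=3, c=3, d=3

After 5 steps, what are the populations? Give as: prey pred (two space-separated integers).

Answer: 0 42

Derivation:
Step 1: prey: 60+12-14=58; pred: 8+14-2=20
Step 2: prey: 58+11-34=35; pred: 20+34-6=48
Step 3: prey: 35+7-50=0; pred: 48+50-14=84
Step 4: prey: 0+0-0=0; pred: 84+0-25=59
Step 5: prey: 0+0-0=0; pred: 59+0-17=42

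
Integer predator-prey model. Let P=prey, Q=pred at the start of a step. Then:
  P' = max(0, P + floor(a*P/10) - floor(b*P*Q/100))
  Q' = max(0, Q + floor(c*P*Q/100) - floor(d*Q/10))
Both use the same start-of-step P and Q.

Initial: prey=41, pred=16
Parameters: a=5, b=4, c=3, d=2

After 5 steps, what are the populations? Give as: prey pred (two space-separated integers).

Answer: 0 40

Derivation:
Step 1: prey: 41+20-26=35; pred: 16+19-3=32
Step 2: prey: 35+17-44=8; pred: 32+33-6=59
Step 3: prey: 8+4-18=0; pred: 59+14-11=62
Step 4: prey: 0+0-0=0; pred: 62+0-12=50
Step 5: prey: 0+0-0=0; pred: 50+0-10=40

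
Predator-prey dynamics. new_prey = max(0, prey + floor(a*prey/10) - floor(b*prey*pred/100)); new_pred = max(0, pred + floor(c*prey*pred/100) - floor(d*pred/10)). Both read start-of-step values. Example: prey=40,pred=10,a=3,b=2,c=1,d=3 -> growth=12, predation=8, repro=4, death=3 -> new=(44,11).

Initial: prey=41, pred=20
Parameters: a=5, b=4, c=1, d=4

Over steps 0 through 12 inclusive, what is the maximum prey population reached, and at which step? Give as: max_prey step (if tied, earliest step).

Answer: 110 12

Derivation:
Step 1: prey: 41+20-32=29; pred: 20+8-8=20
Step 2: prey: 29+14-23=20; pred: 20+5-8=17
Step 3: prey: 20+10-13=17; pred: 17+3-6=14
Step 4: prey: 17+8-9=16; pred: 14+2-5=11
Step 5: prey: 16+8-7=17; pred: 11+1-4=8
Step 6: prey: 17+8-5=20; pred: 8+1-3=6
Step 7: prey: 20+10-4=26; pred: 6+1-2=5
Step 8: prey: 26+13-5=34; pred: 5+1-2=4
Step 9: prey: 34+17-5=46; pred: 4+1-1=4
Step 10: prey: 46+23-7=62; pred: 4+1-1=4
Step 11: prey: 62+31-9=84; pred: 4+2-1=5
Step 12: prey: 84+42-16=110; pred: 5+4-2=7
Max prey = 110 at step 12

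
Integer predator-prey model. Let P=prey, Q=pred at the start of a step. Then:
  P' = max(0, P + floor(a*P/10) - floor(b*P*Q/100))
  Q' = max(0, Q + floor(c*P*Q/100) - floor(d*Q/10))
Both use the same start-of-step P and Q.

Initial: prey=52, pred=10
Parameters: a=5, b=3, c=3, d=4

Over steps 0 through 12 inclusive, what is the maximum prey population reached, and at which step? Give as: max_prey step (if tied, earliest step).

Step 1: prey: 52+26-15=63; pred: 10+15-4=21
Step 2: prey: 63+31-39=55; pred: 21+39-8=52
Step 3: prey: 55+27-85=0; pred: 52+85-20=117
Step 4: prey: 0+0-0=0; pred: 117+0-46=71
Step 5: prey: 0+0-0=0; pred: 71+0-28=43
Step 6: prey: 0+0-0=0; pred: 43+0-17=26
Step 7: prey: 0+0-0=0; pred: 26+0-10=16
Step 8: prey: 0+0-0=0; pred: 16+0-6=10
Step 9: prey: 0+0-0=0; pred: 10+0-4=6
Step 10: prey: 0+0-0=0; pred: 6+0-2=4
Step 11: prey: 0+0-0=0; pred: 4+0-1=3
Step 12: prey: 0+0-0=0; pred: 3+0-1=2
Max prey = 63 at step 1

Answer: 63 1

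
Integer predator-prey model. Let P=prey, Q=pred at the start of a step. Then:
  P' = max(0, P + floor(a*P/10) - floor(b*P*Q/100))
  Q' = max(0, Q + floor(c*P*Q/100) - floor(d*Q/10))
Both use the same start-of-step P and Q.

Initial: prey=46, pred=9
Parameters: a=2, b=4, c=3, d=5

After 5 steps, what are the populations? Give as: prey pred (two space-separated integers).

Step 1: prey: 46+9-16=39; pred: 9+12-4=17
Step 2: prey: 39+7-26=20; pred: 17+19-8=28
Step 3: prey: 20+4-22=2; pred: 28+16-14=30
Step 4: prey: 2+0-2=0; pred: 30+1-15=16
Step 5: prey: 0+0-0=0; pred: 16+0-8=8

Answer: 0 8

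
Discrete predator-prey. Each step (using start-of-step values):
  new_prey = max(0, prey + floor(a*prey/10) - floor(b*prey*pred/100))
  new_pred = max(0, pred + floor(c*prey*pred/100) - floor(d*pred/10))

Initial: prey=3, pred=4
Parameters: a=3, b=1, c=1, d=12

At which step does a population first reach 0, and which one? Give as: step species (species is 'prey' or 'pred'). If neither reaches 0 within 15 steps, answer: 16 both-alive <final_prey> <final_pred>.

Answer: 1 pred

Derivation:
Step 1: prey: 3+0-0=3; pred: 4+0-4=0
First extinction: pred at step 1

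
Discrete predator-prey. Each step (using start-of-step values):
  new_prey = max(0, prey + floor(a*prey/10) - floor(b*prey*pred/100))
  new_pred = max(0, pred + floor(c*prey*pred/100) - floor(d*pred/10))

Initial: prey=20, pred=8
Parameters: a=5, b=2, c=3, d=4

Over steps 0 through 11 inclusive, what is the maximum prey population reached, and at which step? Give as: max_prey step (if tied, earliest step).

Step 1: prey: 20+10-3=27; pred: 8+4-3=9
Step 2: prey: 27+13-4=36; pred: 9+7-3=13
Step 3: prey: 36+18-9=45; pred: 13+14-5=22
Step 4: prey: 45+22-19=48; pred: 22+29-8=43
Step 5: prey: 48+24-41=31; pred: 43+61-17=87
Step 6: prey: 31+15-53=0; pred: 87+80-34=133
Step 7: prey: 0+0-0=0; pred: 133+0-53=80
Step 8: prey: 0+0-0=0; pred: 80+0-32=48
Step 9: prey: 0+0-0=0; pred: 48+0-19=29
Step 10: prey: 0+0-0=0; pred: 29+0-11=18
Step 11: prey: 0+0-0=0; pred: 18+0-7=11
Max prey = 48 at step 4

Answer: 48 4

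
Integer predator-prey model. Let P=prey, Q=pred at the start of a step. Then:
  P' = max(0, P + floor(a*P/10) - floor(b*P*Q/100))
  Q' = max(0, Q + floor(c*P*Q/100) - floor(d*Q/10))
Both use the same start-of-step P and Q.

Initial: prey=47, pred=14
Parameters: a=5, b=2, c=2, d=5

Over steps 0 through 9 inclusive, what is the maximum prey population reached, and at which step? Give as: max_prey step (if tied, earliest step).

Step 1: prey: 47+23-13=57; pred: 14+13-7=20
Step 2: prey: 57+28-22=63; pred: 20+22-10=32
Step 3: prey: 63+31-40=54; pred: 32+40-16=56
Step 4: prey: 54+27-60=21; pred: 56+60-28=88
Step 5: prey: 21+10-36=0; pred: 88+36-44=80
Step 6: prey: 0+0-0=0; pred: 80+0-40=40
Step 7: prey: 0+0-0=0; pred: 40+0-20=20
Step 8: prey: 0+0-0=0; pred: 20+0-10=10
Step 9: prey: 0+0-0=0; pred: 10+0-5=5
Max prey = 63 at step 2

Answer: 63 2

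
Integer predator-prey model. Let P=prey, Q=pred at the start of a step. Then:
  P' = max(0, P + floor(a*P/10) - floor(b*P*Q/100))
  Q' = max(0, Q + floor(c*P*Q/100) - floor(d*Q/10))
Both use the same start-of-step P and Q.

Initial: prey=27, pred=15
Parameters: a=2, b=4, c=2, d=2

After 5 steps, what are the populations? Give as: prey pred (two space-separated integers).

Step 1: prey: 27+5-16=16; pred: 15+8-3=20
Step 2: prey: 16+3-12=7; pred: 20+6-4=22
Step 3: prey: 7+1-6=2; pred: 22+3-4=21
Step 4: prey: 2+0-1=1; pred: 21+0-4=17
Step 5: prey: 1+0-0=1; pred: 17+0-3=14

Answer: 1 14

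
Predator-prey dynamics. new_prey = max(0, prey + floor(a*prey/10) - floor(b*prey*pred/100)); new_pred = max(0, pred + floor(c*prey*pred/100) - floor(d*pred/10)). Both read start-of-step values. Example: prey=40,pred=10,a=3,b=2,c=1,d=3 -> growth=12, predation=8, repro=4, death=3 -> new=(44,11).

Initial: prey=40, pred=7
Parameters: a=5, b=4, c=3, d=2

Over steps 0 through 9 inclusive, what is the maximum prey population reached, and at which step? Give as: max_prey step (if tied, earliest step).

Step 1: prey: 40+20-11=49; pred: 7+8-1=14
Step 2: prey: 49+24-27=46; pred: 14+20-2=32
Step 3: prey: 46+23-58=11; pred: 32+44-6=70
Step 4: prey: 11+5-30=0; pred: 70+23-14=79
Step 5: prey: 0+0-0=0; pred: 79+0-15=64
Step 6: prey: 0+0-0=0; pred: 64+0-12=52
Step 7: prey: 0+0-0=0; pred: 52+0-10=42
Step 8: prey: 0+0-0=0; pred: 42+0-8=34
Step 9: prey: 0+0-0=0; pred: 34+0-6=28
Max prey = 49 at step 1

Answer: 49 1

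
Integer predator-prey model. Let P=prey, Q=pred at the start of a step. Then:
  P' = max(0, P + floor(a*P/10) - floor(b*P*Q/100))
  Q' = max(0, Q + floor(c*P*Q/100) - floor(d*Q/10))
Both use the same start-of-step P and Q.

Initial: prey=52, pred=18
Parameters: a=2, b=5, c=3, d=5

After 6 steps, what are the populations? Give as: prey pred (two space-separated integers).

Answer: 0 3

Derivation:
Step 1: prey: 52+10-46=16; pred: 18+28-9=37
Step 2: prey: 16+3-29=0; pred: 37+17-18=36
Step 3: prey: 0+0-0=0; pred: 36+0-18=18
Step 4: prey: 0+0-0=0; pred: 18+0-9=9
Step 5: prey: 0+0-0=0; pred: 9+0-4=5
Step 6: prey: 0+0-0=0; pred: 5+0-2=3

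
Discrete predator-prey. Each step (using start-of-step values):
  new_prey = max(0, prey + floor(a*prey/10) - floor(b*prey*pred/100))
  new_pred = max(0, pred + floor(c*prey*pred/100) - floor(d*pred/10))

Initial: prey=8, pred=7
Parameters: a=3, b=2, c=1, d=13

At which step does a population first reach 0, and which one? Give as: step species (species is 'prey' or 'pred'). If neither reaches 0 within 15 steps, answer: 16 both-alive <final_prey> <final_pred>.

Step 1: prey: 8+2-1=9; pred: 7+0-9=0
First extinction: pred at step 1

Answer: 1 pred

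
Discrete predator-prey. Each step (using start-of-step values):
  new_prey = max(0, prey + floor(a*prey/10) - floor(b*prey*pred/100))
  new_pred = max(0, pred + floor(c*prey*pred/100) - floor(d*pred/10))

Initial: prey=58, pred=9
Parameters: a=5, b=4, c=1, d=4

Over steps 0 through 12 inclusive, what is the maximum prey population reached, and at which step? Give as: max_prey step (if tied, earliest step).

Answer: 71 2

Derivation:
Step 1: prey: 58+29-20=67; pred: 9+5-3=11
Step 2: prey: 67+33-29=71; pred: 11+7-4=14
Step 3: prey: 71+35-39=67; pred: 14+9-5=18
Step 4: prey: 67+33-48=52; pred: 18+12-7=23
Step 5: prey: 52+26-47=31; pred: 23+11-9=25
Step 6: prey: 31+15-31=15; pred: 25+7-10=22
Step 7: prey: 15+7-13=9; pred: 22+3-8=17
Step 8: prey: 9+4-6=7; pred: 17+1-6=12
Step 9: prey: 7+3-3=7; pred: 12+0-4=8
Step 10: prey: 7+3-2=8; pred: 8+0-3=5
Step 11: prey: 8+4-1=11; pred: 5+0-2=3
Step 12: prey: 11+5-1=15; pred: 3+0-1=2
Max prey = 71 at step 2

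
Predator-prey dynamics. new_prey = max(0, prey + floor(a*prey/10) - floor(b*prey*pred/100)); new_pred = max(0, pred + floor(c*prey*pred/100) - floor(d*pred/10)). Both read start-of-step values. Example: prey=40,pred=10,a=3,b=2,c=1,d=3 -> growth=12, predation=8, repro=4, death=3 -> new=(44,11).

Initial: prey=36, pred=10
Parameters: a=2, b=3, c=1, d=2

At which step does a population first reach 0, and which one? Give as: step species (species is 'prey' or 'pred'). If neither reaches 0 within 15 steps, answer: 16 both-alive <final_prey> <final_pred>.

Step 1: prey: 36+7-10=33; pred: 10+3-2=11
Step 2: prey: 33+6-10=29; pred: 11+3-2=12
Step 3: prey: 29+5-10=24; pred: 12+3-2=13
Step 4: prey: 24+4-9=19; pred: 13+3-2=14
Step 5: prey: 19+3-7=15; pred: 14+2-2=14
Step 6: prey: 15+3-6=12; pred: 14+2-2=14
Step 7: prey: 12+2-5=9; pred: 14+1-2=13
Step 8: prey: 9+1-3=7; pred: 13+1-2=12
Step 9: prey: 7+1-2=6; pred: 12+0-2=10
Step 10: prey: 6+1-1=6; pred: 10+0-2=8
Step 11: prey: 6+1-1=6; pred: 8+0-1=7
Step 12: prey: 6+1-1=6; pred: 7+0-1=6
Step 13: prey: 6+1-1=6; pred: 6+0-1=5
Step 14: prey: 6+1-0=7; pred: 5+0-1=4
Step 15: prey: 7+1-0=8; pred: 4+0-0=4
No extinction within 15 steps

Answer: 16 both-alive 8 4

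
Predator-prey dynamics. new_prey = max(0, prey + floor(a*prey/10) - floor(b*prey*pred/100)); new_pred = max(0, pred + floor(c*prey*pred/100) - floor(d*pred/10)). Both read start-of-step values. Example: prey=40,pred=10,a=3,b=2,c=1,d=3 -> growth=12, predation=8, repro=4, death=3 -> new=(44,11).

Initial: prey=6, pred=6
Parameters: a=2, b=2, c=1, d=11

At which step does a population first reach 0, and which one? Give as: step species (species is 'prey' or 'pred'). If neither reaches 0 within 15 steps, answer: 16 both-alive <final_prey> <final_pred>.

Answer: 1 pred

Derivation:
Step 1: prey: 6+1-0=7; pred: 6+0-6=0
First extinction: pred at step 1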